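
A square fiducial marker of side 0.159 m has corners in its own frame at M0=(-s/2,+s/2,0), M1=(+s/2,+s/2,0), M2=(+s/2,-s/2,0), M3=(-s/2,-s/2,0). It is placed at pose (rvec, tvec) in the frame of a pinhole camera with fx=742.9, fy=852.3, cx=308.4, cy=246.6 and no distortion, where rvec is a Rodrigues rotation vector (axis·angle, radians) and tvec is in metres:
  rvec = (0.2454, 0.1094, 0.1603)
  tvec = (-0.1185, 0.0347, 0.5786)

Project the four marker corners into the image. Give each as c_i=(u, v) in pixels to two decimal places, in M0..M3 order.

c0=(53.20, 383.44) c1=(243.13, 425.87) c2=(269.34, 203.63) c3=(65.41, 163.73)

Intrinsics K: fx=742.9, fy=852.3, cx=308.4, cy=246.6
Marker side s = 0.159 m; corners in marker frame (Z=0):
  M0 = (-0.0795, +0.0795, 0)
  M1 = (+0.0795, +0.0795, 0)
  M2 = (+0.0795, -0.0795, 0)
  M3 = (-0.0795, -0.0795, 0)
rvec = (0.2454, 0.1094, 0.1603), |rvec| = θ = 0.31287 rad = 17.926°
Rodrigues: sinθ=0.30779, 1−cosθ=0.04854; R = I + sinθ·[k]× + (1−cosθ)·[k]×²:
    [+0.98132 -0.14438 +0.12713]
    [+0.17101 +0.95739 -0.23272]
    [-0.08812 +0.25011 +0.96420]
t = (-0.1185, 0.0347, 0.5786) m
M0: Pc = R·M0+t = (-0.20799, +0.09722, +0.60549); u = 742.9·(-0.20799)/0.60549 + 308.4 = 53.2041, v = 852.3·(+0.09722)/0.60549 + 246.6 = 383.4450
M1: Pc = R·M1+t = (-0.05196, +0.12441, +0.59148); u = 742.9·(-0.05196)/0.59148 + 308.4 = 243.1337, v = 852.3·(+0.12441)/0.59148 + 246.6 = 425.8675
M2: Pc = R·M2+t = (-0.02901, -0.02782, +0.55171); u = 742.9·(-0.02901)/0.55171 + 308.4 = 269.3416, v = 852.3·(-0.02782)/0.55171 + 246.6 = 203.6273
M3: Pc = R·M3+t = (-0.18504, -0.05501, +0.56572); u = 742.9·(-0.18504)/0.56572 + 308.4 = 65.4117, v = 852.3·(-0.05501)/0.56572 + 246.6 = 163.7265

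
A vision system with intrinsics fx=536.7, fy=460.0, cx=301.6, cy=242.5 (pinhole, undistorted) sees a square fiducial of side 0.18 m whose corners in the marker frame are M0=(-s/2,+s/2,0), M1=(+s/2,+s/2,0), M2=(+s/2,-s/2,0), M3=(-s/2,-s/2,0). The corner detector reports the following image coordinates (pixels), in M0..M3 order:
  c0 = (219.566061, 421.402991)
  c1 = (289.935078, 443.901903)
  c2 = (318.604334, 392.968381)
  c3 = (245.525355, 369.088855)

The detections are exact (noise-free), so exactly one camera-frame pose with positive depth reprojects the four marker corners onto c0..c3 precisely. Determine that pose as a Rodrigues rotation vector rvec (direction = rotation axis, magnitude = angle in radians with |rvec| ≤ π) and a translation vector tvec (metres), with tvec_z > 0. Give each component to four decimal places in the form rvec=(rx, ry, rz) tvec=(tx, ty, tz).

rvec=(0.2972, -0.0018, 0.3870) tvec=(-0.0778, 0.4493, 1.2534)

Intrinsics K: fx=536.7, fy=460.0, cx=301.6, cy=242.5
Marker side s = 0.18 m; corners in marker frame (Z=0):
  M0 = (-0.0900, +0.0900, 0)
  M1 = (+0.0900, +0.0900, 0)
  M2 = (+0.0900, -0.0900, 0)
  M3 = (-0.0900, -0.0900, 0)
Detected image corners:
  c0 = (219.566061, 421.402991) px
  c1 = (289.935078, 443.901903) px
  c2 = (318.604334, 392.968381) px
  c3 = (245.525355, 369.088855) px
Planar DLT: solve 8×8 A·h = b for H (H[2,2]=1):
  H  [+410.75506 -90.69837 +268.27762]
  H  [+147.61036 +379.36391 +407.41755]
  H  [+0.04636 +0.22756 +1.00000]
B = K⁻¹H; ‖b₁‖=0.797856, ‖b₂‖=0.797856; λ = 2/(‖b₁‖+‖b₂‖) = 1.253358, sign → tz>0 ⇒ λ=+1.253358
r₁ = λ·B[:,0] = (+0.92659,+0.37156,+0.05810); r₂ = λ·B[:,1] = (-0.37209,+0.88329,+0.28521)
r₃ = r₁×r₂ = (+0.05465,-0.28590,+0.95670); SVD([r₁ r₂ r₃]) → R = UVᵀ:
  R  [+0.92659 -0.37209 +0.05465]
  R  [+0.37156 +0.88329 -0.28590]
  R  [+0.05810 +0.28521 +0.95670]
t = (-0.07782, +0.44935, +1.25336) m
tr R = 2.766581; θ = arccos((tr R − 1)/2) = 0.487962 rad = 27.958°
axis k = ((R−Rᵀ)₃₂, (R−Rᵀ)₁₃, (R−Rᵀ)₂₁) / (2 sinθ) = (+0.609085, -0.003677, +0.793096)
rvec = θ·k = (+0.297210, -0.001794, +0.387000)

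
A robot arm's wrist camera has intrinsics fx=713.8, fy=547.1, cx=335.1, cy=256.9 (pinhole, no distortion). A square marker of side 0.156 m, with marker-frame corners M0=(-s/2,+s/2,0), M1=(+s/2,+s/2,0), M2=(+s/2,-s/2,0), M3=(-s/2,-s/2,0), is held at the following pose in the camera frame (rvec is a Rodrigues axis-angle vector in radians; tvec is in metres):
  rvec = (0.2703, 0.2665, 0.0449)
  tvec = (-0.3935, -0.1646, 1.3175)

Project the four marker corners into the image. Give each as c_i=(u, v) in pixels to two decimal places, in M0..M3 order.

c0=(88.47, 218.36) c1=(162.45, 222.34) c2=(157.48, 156.83) c3=(81.29, 154.69)

Intrinsics K: fx=713.8, fy=547.1, cx=335.1, cy=256.9
Marker side s = 0.156 m; corners in marker frame (Z=0):
  M0 = (-0.0780, +0.0780, 0)
  M1 = (+0.0780, +0.0780, 0)
  M2 = (+0.0780, -0.0780, 0)
  M3 = (-0.0780, -0.0780, 0)
rvec = (0.2703, 0.2665, 0.0449), |rvec| = θ = 0.38223 rad = 21.900°
Rodrigues: sinθ=0.37299, 1−cosθ=0.07217; R = I + sinθ·[k]× + (1−cosθ)·[k]×²:
    [+0.96392 -0.00823 +0.26605]
    [+0.07940 +0.96292 -0.25786]
    [-0.25406 +0.26968 +0.92883]
t = (-0.3935, -0.1646, 1.3175) m
M0: Pc = R·M0+t = (-0.46933, -0.09569, +1.35835); u = 713.8·(-0.46933)/1.35835 + 335.1 = 88.4728, v = 547.1·(-0.09569)/1.35835 + 256.9 = 218.3610
M1: Pc = R·M1+t = (-0.31896, -0.08330, +1.31872); u = 713.8·(-0.31896)/1.31872 + 335.1 = 162.4543, v = 547.1·(-0.08330)/1.31872 + 256.9 = 222.3412
M2: Pc = R·M2+t = (-0.31767, -0.23351, +1.27665); u = 713.8·(-0.31767)/1.27665 + 335.1 = 157.4833, v = 547.1·(-0.23351)/1.27665 + 256.9 = 156.8287
M3: Pc = R·M3+t = (-0.46804, -0.24590, +1.31628); u = 713.8·(-0.46804)/1.31628 + 335.1 = 81.2869, v = 547.1·(-0.24590)/1.31628 + 256.9 = 154.6939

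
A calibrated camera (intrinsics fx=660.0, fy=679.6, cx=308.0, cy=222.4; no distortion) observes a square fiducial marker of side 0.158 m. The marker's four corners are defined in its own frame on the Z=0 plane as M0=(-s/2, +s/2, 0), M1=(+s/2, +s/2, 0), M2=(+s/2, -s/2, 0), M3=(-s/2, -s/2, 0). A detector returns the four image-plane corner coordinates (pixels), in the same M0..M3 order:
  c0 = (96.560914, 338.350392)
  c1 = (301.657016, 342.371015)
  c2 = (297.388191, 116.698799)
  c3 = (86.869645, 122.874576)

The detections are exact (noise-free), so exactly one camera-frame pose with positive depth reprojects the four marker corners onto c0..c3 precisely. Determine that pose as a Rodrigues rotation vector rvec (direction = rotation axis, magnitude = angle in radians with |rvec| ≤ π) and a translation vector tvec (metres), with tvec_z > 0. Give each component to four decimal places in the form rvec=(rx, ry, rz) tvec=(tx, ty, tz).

rvec=(0.0861, 0.1415, -0.0123) tvec=(-0.0843, 0.0066, 0.4848)

Intrinsics K: fx=660.0, fy=679.6, cx=308.0, cy=222.4
Marker side s = 0.158 m; corners in marker frame (Z=0):
  M0 = (-0.0790, +0.0790, 0)
  M1 = (+0.0790, +0.0790, 0)
  M2 = (+0.0790, -0.0790, 0)
  M3 = (-0.0790, -0.0790, 0)
Detected image corners:
  c0 = (96.560914, 338.350392) px
  c1 = (301.657016, 342.371015) px
  c2 = (297.388191, 116.698799) px
  c3 = (86.869645, 122.874576) px
Planar DLT: solve 8×8 A·h = b for H (H[2,2]=1):
  H  [+1257.93328 +78.79612 +193.27263]
  H  [-73.49104 +1435.54539 +231.61038]
  H  [-0.29172 +0.17495 +1.00000]
B = K⁻¹H; ‖b₁‖=2.062865, ‖b₂‖=2.062865; λ = 2/(‖b₁‖+‖b₂‖) = 0.484763, sign → tz>0 ⇒ λ=+0.484763
r₁ = λ·B[:,0] = (+0.98993,-0.00614,-0.14141); r₂ = λ·B[:,1] = (+0.01830,+0.99623,+0.08481)
r₃ = r₁×r₂ = (+0.14036,-0.08654,+0.98631); SVD([r₁ r₂ r₃]) → R = UVᵀ:
  R  [+0.98993 +0.01830 +0.14036]
  R  [-0.00614 +0.99623 -0.08654]
  R  [-0.14141 +0.08481 +0.98631]
t = (-0.08427, +0.00657, +0.48476) m
tr R = 2.972472; θ = arccos((tr R − 1)/2) = 0.166107 rad = 9.517°
axis k = ((R−Rᵀ)₃₂, (R−Rᵀ)₁₃, (R−Rᵀ)₂₁) / (2 sinθ) = (+0.518161, +0.852084, -0.073910)
rvec = θ·k = (+0.086070, +0.141537, -0.012277)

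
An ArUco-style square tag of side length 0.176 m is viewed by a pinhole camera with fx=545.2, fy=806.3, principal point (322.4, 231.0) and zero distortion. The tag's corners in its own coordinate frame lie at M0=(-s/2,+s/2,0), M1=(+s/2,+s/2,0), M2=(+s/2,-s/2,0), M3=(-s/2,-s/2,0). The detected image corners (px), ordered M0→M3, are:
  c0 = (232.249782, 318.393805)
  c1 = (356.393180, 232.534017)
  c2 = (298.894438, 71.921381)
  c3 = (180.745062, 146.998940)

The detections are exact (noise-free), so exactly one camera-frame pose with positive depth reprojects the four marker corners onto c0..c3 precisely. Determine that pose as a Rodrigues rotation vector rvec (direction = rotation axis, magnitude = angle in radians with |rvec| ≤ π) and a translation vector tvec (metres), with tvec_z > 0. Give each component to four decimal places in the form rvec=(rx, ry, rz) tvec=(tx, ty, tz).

Intrinsics K: fx=545.2, fy=806.3, cx=322.4, cy=231.0
Marker side s = 0.176 m; corners in marker frame (Z=0):
  M0 = (-0.0880, +0.0880, 0)
  M1 = (+0.0880, +0.0880, 0)
  M2 = (+0.0880, -0.0880, 0)
  M3 = (-0.0880, -0.0880, 0)
Detected image corners:
  c0 = (232.249782, 318.393805) px
  c1 = (356.393180, 232.534017) px
  c2 = (298.894438, 71.921381) px
  c3 = (180.745062, 146.998940) px
Planar DLT: solve 8×8 A·h = b for H (H[2,2]=1):
  H  [+738.81846 +211.91520 +267.20894]
  H  [-419.43963 +872.03630 +189.10411]
  H  [+0.19110 -0.36709 +1.00000]
B = K⁻¹H; ‖b₁‖=1.382017, ‖b₂‖=1.382017; λ = 2/(‖b₁‖+‖b₂‖) = 0.723580, sign → tz>0 ⇒ λ=+0.723580
r₁ = λ·B[:,0] = (+0.89878,-0.41602,+0.13828); r₂ = λ·B[:,1] = (+0.43832,+0.85867,-0.26562)
r₃ = r₁×r₂ = (-0.00823,+0.29935,+0.95411); SVD([r₁ r₂ r₃]) → R = UVᵀ:
  R  [+0.89878 +0.43832 -0.00823]
  R  [-0.41602 +0.85867 +0.29935]
  R  [+0.13828 -0.26562 +0.95411]
t = (-0.07325, -0.03760, +0.72358) m
tr R = 2.711560; θ = arccos((tr R − 1)/2) = 0.543739 rad = 31.154°
axis k = ((R−Rᵀ)₃₂, (R−Rᵀ)₁₃, (R−Rᵀ)₂₁) / (2 sinθ) = (-0.546031, -0.141593, -0.825713)
rvec = θ·k = (-0.296899, -0.076989, -0.448972)

rvec=(-0.2969, -0.0770, -0.4490) tvec=(-0.0732, -0.0376, 0.7236)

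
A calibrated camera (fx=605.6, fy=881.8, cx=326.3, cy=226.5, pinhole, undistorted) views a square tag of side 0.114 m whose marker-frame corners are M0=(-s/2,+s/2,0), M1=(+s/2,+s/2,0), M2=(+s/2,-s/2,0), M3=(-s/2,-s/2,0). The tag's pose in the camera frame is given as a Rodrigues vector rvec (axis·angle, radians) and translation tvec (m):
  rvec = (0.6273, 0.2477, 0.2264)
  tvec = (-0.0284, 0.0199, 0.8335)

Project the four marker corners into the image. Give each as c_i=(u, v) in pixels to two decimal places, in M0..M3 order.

c0=(264.20, 275.43) c1=(338.94, 309.51) c2=(351.69, 216.61) c3=(270.31, 181.73)

Intrinsics K: fx=605.6, fy=881.8, cx=326.3, cy=226.5
Marker side s = 0.114 m; corners in marker frame (Z=0):
  M0 = (-0.0570, +0.0570, 0)
  M1 = (+0.0570, +0.0570, 0)
  M2 = (+0.0570, -0.0570, 0)
  M3 = (-0.0570, -0.0570, 0)
rvec = (0.6273, 0.2477, 0.2264), |rvec| = θ = 0.71142 rad = 40.761°
Rodrigues: sinθ=0.65291, 1−cosθ=0.24256; R = I + sinθ·[k]× + (1−cosθ)·[k]×²:
    [+0.94603 -0.13331 +0.29539]
    [+0.28225 +0.78684 -0.54883]
    [-0.15926 +0.60259 +0.78200]
t = (-0.0284, 0.0199, 0.8335) m
M0: Pc = R·M0+t = (-0.08992, +0.04866, +0.87693); u = 605.6·(-0.08992)/0.87693 + 326.3 = 264.2001, v = 881.8·(+0.04866)/0.87693 + 226.5 = 275.4323
M1: Pc = R·M1+t = (+0.01792, +0.08084, +0.85877); u = 605.6·(+0.01792)/0.85877 + 326.3 = 338.9406, v = 881.8·(+0.08084)/0.85877 + 226.5 = 309.5061
M2: Pc = R·M2+t = (+0.03312, -0.00886, +0.79007); u = 605.6·(+0.03312)/0.79007 + 326.3 = 351.6886, v = 881.8·(-0.00886)/0.79007 + 226.5 = 216.6094
M3: Pc = R·M3+t = (-0.07472, -0.04104, +0.80823); u = 605.6·(-0.07472)/0.80823 + 326.3 = 270.3093, v = 881.8·(-0.04104)/0.80823 + 226.5 = 181.7263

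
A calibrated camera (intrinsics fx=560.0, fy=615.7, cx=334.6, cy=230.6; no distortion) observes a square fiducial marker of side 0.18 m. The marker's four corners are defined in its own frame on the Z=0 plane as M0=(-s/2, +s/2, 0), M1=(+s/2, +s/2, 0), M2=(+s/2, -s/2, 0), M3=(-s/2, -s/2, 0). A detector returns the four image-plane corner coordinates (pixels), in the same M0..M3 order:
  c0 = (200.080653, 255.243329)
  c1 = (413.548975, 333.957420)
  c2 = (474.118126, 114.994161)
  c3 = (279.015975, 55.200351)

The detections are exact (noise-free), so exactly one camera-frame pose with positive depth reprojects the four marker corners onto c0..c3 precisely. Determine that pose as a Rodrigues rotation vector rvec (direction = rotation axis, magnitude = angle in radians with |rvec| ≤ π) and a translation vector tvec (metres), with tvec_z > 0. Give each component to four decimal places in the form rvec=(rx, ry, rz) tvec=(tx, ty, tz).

rvec=(-0.3078, 0.0956, 0.3251) tvec=(0.0052, -0.0360, 0.4676)

Intrinsics K: fx=560.0, fy=615.7, cx=334.6, cy=230.6
Marker side s = 0.18 m; corners in marker frame (Z=0):
  M0 = (-0.0900, +0.0900, 0)
  M1 = (+0.0900, +0.0900, 0)
  M2 = (+0.0900, -0.0900, 0)
  M3 = (-0.0900, -0.0900, 0)
Detected image corners:
  c0 = (200.080653, 255.243329) px
  c1 = (413.548975, 333.957420) px
  c2 = (474.118126, 114.994161) px
  c3 = (279.015975, 55.200351) px
Planar DLT: solve 8×8 A·h = b for H (H[2,2]=1):
  H  [+1028.79672 -594.85517 +340.80225]
  H  [+324.46819 +1048.04427 +183.22367]
  H  [-0.30248 -0.60275 +1.00000]
B = K⁻¹H; ‖b₁‖=2.138513, ‖b₂‖=2.138513; λ = 2/(‖b₁‖+‖b₂‖) = 0.467615, sign → tz>0 ⇒ λ=+0.467615
r₁ = λ·B[:,0] = (+0.94358,+0.29940,-0.14144); r₂ = λ·B[:,1] = (-0.32831,+0.90154,-0.28185)
r₃ = r₁×r₂ = (+0.04313,+0.31239,+0.94897); SVD([r₁ r₂ r₃]) → R = UVᵀ:
  R  [+0.94358 -0.32831 +0.04313]
  R  [+0.29940 +0.90154 +0.31239]
  R  [-0.14144 -0.28185 +0.94897]
t = (+0.00518, -0.03598, +0.46761) m
tr R = 2.794096; θ = arccos((tr R − 1)/2) = 0.457753 rad = 26.227°
axis k = ((R−Rᵀ)₃₂, (R−Rᵀ)₁₃, (R−Rᵀ)₂₁) / (2 sinθ) = (-0.672324, +0.208822, +0.710192)
rvec = θ·k = (-0.307758, +0.095589, +0.325092)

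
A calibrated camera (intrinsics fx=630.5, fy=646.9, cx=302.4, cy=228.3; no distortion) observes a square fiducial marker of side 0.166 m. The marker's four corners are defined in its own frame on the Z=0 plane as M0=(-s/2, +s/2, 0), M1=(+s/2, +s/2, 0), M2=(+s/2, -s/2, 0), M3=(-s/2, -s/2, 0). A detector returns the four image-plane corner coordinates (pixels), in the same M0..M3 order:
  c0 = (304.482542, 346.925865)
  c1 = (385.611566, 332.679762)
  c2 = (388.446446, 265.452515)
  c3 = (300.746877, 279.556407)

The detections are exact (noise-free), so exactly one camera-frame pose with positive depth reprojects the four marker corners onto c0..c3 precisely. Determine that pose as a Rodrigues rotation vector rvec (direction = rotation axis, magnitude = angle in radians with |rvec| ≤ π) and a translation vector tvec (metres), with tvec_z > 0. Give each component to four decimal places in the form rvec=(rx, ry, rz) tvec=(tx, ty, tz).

rvec=(0.5949, -0.1742, -0.0994) tvec=(0.0819, 0.1475, 1.2064)

Intrinsics K: fx=630.5, fy=646.9, cx=302.4, cy=228.3
Marker side s = 0.166 m; corners in marker frame (Z=0):
  M0 = (-0.0830, +0.0830, 0)
  M1 = (+0.0830, +0.0830, 0)
  M2 = (+0.0830, -0.0830, 0)
  M3 = (-0.0830, -0.0830, 0)
Detected image corners:
  c0 = (304.482542, 346.925865) px
  c1 = (385.611566, 332.679762) px
  c2 = (388.446446, 265.452515) px
  c3 = (300.746877, 279.556407) px
Planar DLT: solve 8×8 A·h = b for H (H[2,2]=1):
  H  [+546.15272 +164.01125 +345.22075]
  H  [-51.31249 +548.78036 +307.39604]
  H  [+0.11137 +0.46830 +1.00000]
B = K⁻¹H; ‖b₁‖=0.828933, ‖b₂‖=0.828933; λ = 2/(‖b₁‖+‖b₂‖) = 1.206370, sign → tz>0 ⇒ λ=+1.206370
r₁ = λ·B[:,0] = (+0.98055,-0.14310,+0.13435); r₂ = λ·B[:,1] = (+0.04285,+0.82401,+0.56495)
r₃ = r₁×r₂ = (-0.19155,-0.54820,+0.81412); SVD([r₁ r₂ r₃]) → R = UVᵀ:
  R  [+0.98055 +0.04285 -0.19155]
  R  [-0.14310 +0.82401 -0.54820]
  R  [+0.13435 +0.56495 +0.81412]
t = (+0.08193, +0.14750, +1.20637) m
tr R = 2.618677; θ = arccos((tr R − 1)/2) = 0.627771 rad = 35.969°
axis k = ((R−Rᵀ)₃₂, (R−Rᵀ)₁₃, (R−Rᵀ)₂₁) / (2 sinθ) = (+0.947611, -0.277440, -0.158304)
rvec = θ·k = (+0.594883, -0.174169, -0.099378)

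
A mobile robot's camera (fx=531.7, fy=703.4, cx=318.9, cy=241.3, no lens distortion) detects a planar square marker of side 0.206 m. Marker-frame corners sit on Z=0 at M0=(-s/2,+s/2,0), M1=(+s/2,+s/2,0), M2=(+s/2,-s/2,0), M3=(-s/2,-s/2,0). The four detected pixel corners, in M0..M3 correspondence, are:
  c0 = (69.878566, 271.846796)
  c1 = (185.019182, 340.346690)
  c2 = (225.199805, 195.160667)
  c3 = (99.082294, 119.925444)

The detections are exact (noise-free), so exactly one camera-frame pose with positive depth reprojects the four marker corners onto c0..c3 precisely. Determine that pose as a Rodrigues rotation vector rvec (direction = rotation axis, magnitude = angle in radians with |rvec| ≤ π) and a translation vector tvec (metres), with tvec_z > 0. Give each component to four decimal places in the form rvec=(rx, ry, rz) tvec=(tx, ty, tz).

rvec=(0.3725, 0.0754, 0.4195) tvec=(-0.2732, -0.0072, 0.8308)

Intrinsics K: fx=531.7, fy=703.4, cx=318.9, cy=241.3
Marker side s = 0.206 m; corners in marker frame (Z=0):
  M0 = (-0.1030, +0.1030, 0)
  M1 = (+0.1030, +0.1030, 0)
  M2 = (+0.1030, -0.1030, 0)
  M3 = (-0.1030, -0.1030, 0)
Detected image corners:
  c0 = (69.878566, 271.846796) px
  c1 = (185.019182, 340.346690) px
  c2 = (225.199805, 195.160667) px
  c3 = (99.082294, 119.925444) px
Planar DLT: solve 8×8 A·h = b for H (H[2,2]=1):
  H  [+585.17374 -104.22959 +144.03771]
  H  [+349.42580 +823.90164 +235.23250]
  H  [+0.00561 +0.44335 +1.00000]
B = K⁻¹H; ‖b₁‖=1.203645, ‖b₂‖=1.203645; λ = 2/(‖b₁‖+‖b₂‖) = 0.830810, sign → tz>0 ⇒ λ=+0.830810
r₁ = λ·B[:,0] = (+0.91157,+0.41112,+0.00466); r₂ = λ·B[:,1] = (-0.38378,+0.84678,+0.36834)
r₃ = r₁×r₂ = (+0.14748,-0.33755,+0.92968); SVD([r₁ r₂ r₃]) → R = UVᵀ:
  R  [+0.91157 -0.38378 +0.14748]
  R  [+0.41112 +0.84678 -0.33755]
  R  [+0.00466 +0.36834 +0.92968]
t = (-0.27323, -0.00717, +0.83081) m
tr R = 2.688031; θ = arccos((tr R − 1)/2) = 0.566069 rad = 32.433°
axis k = ((R−Rᵀ)₃₂, (R−Rᵀ)₁₃, (R−Rᵀ)₂₁) / (2 sinθ) = (+0.658089, +0.133150, +0.741073)
rvec = θ·k = (+0.372524, +0.075372, +0.419499)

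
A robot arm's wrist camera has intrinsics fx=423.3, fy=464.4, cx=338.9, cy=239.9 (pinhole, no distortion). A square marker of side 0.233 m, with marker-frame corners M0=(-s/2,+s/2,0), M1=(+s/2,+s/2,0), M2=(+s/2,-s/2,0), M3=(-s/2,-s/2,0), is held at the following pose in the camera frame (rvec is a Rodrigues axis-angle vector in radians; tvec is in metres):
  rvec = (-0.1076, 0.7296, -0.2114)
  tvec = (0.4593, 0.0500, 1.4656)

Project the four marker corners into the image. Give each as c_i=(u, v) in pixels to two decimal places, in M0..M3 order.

Intrinsics K: fx=423.3, fy=464.4, cx=338.9, cy=239.9
Marker side s = 0.233 m; corners in marker frame (Z=0):
  M0 = (-0.1165, +0.1165, 0)
  M1 = (+0.1165, +0.1165, 0)
  M2 = (+0.1165, -0.1165, 0)
  M3 = (-0.1165, -0.1165, 0)
rvec = (-0.1076, 0.7296, -0.2114), |rvec| = θ = 0.76719 rad = 43.957°
Rodrigues: sinθ=0.69412, 1−cosθ=0.28014; R = I + sinθ·[k]× + (1−cosθ)·[k]×²:
    [+0.72537 +0.15390 +0.67093]
    [-0.22863 +0.97322 +0.02394]
    [-0.64928 -0.17076 +0.74113]
t = (0.4593, 0.0500, 1.4656) m
M0: Pc = R·M0+t = (+0.39272, +0.19002, +1.52135); u = 423.3·(+0.39272)/1.52135 + 338.9 = 448.1714, v = 464.4·(+0.19002)/1.52135 + 239.9 = 297.9033
M1: Pc = R·M1+t = (+0.56174, +0.13674, +1.37007); u = 423.3·(+0.56174)/1.37007 + 338.9 = 512.4556, v = 464.4·(+0.13674)/1.37007 + 239.9 = 286.2513
M2: Pc = R·M2+t = (+0.52588, -0.09002, +1.40985); u = 423.3·(+0.52588)/1.40985 + 338.9 = 496.7914, v = 464.4·(-0.09002)/1.40985 + 239.9 = 210.2493
M3: Pc = R·M3+t = (+0.35686, -0.03674, +1.56113); u = 423.3·(+0.35686)/1.56113 + 338.9 = 435.6635, v = 464.4·(-0.03674)/1.56113 + 239.9 = 228.9693

c0=(448.17, 297.90) c1=(512.46, 286.25) c2=(496.79, 210.25) c3=(435.66, 228.97)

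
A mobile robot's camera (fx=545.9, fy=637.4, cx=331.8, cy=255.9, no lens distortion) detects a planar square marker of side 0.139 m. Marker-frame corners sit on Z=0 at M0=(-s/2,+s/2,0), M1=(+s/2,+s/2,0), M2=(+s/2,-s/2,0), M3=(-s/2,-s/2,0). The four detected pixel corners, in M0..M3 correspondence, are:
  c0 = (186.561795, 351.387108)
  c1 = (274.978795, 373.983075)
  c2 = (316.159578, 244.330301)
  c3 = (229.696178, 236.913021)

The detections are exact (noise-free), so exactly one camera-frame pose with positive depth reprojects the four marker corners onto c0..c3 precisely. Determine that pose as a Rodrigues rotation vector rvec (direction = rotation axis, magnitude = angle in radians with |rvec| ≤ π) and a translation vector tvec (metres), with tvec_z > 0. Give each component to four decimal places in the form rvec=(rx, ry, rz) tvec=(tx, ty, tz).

Intrinsics K: fx=545.9, fy=637.4, cx=331.8, cy=255.9
Marker side s = 0.139 m; corners in marker frame (Z=0):
  M0 = (-0.0695, +0.0695, 0)
  M1 = (+0.0695, +0.0695, 0)
  M2 = (+0.0695, -0.0695, 0)
  M3 = (-0.0695, -0.0695, 0)
Detected image corners:
  c0 = (186.561795, 351.387108) px
  c1 = (274.978795, 373.983075) px
  c2 = (316.159578, 244.330301) px
  c3 = (229.696178, 236.913021) px
Planar DLT: solve 8×8 A·h = b for H (H[2,2]=1):
  H  [+420.79221 -444.45984 +250.15837]
  H  [-143.29375 +706.41885 +298.85190]
  H  [-0.82590 -0.55892 +1.00000]
B = K⁻¹H; ‖b₁‖=1.521031, ‖b₂‖=1.521031; λ = 2/(‖b₁‖+‖b₂‖) = 0.657449, sign → tz>0 ⇒ λ=+0.657449
r₁ = λ·B[:,0] = (+0.83680,+0.07019,-0.54298); r₂ = λ·B[:,1] = (-0.31193,+0.87617,-0.36746)
r₃ = r₁×r₂ = (+0.44995,+0.47687,+0.75508); SVD([r₁ r₂ r₃]) → R = UVᵀ:
  R  [+0.83680 -0.31193 +0.44995]
  R  [+0.07019 +0.87617 +0.47687]
  R  [-0.54298 -0.36746 +0.75508]
t = (-0.09832, +0.04430, +0.65745) m
tr R = 2.468046; θ = arccos((tr R − 1)/2) = 0.746570 rad = 42.775°
axis k = ((R−Rᵀ)₃₂, (R−Rᵀ)₁₃, (R−Rᵀ)₂₁) / (2 sinθ) = (-0.621634, +0.731040, +0.281339)
rvec = θ·k = (-0.464093, +0.545772, +0.210039)

rvec=(-0.4641, 0.5458, 0.2100) tvec=(-0.0983, 0.0443, 0.6574)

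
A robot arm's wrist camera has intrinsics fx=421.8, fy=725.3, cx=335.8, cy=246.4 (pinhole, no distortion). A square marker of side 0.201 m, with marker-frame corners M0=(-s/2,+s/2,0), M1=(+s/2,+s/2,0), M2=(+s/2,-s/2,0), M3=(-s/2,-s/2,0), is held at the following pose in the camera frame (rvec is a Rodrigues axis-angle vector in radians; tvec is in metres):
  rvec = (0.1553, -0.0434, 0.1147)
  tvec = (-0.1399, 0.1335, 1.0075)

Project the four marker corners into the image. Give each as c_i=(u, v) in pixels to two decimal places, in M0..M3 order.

Intrinsics K: fx=421.8, fy=725.3, cx=335.8, cy=246.4
Marker side s = 0.201 m; corners in marker frame (Z=0):
  M0 = (-0.1005, +0.1005, 0)
  M1 = (+0.1005, +0.1005, 0)
  M2 = (+0.1005, -0.1005, 0)
  M3 = (-0.1005, -0.1005, 0)
rvec = (0.1553, -0.0434, 0.1147), |rvec| = θ = 0.19788 rad = 11.338°
Rodrigues: sinθ=0.19659, 1−cosθ=0.01952; R = I + sinθ·[k]× + (1−cosθ)·[k]×²:
    [+0.99250 -0.11731 -0.03424]
    [+0.11059 +0.98142 -0.15677]
    [+0.05199 +0.15181 +0.98704]
t = (-0.1399, 0.1335, 1.0075) m
M0: Pc = R·M0+t = (-0.25144, +0.22102, +1.01753); u = 421.8·(-0.25144)/1.01753 + 335.8 = 231.5713, v = 725.3·(+0.22102)/1.01753 + 246.4 = 403.9427
M1: Pc = R·M1+t = (-0.05194, +0.24325, +1.02798); u = 421.8·(-0.05194)/1.02798 + 335.8 = 314.4868, v = 725.3·(+0.24325)/1.02798 + 246.4 = 418.0252
M2: Pc = R·M2+t = (-0.02836, +0.04598, +0.99747); u = 421.8·(-0.02836)/0.99747 + 335.8 = 323.8059, v = 725.3·(+0.04598)/0.99747 + 246.4 = 279.8351
M3: Pc = R·M3+t = (-0.22786, +0.02375, +0.98702); u = 421.8·(-0.22786)/0.98702 + 335.8 = 238.4258, v = 725.3·(+0.02375)/0.98702 + 246.4 = 263.8541

c0=(231.57, 403.94) c1=(314.49, 418.03) c2=(323.81, 279.84) c3=(238.43, 263.85)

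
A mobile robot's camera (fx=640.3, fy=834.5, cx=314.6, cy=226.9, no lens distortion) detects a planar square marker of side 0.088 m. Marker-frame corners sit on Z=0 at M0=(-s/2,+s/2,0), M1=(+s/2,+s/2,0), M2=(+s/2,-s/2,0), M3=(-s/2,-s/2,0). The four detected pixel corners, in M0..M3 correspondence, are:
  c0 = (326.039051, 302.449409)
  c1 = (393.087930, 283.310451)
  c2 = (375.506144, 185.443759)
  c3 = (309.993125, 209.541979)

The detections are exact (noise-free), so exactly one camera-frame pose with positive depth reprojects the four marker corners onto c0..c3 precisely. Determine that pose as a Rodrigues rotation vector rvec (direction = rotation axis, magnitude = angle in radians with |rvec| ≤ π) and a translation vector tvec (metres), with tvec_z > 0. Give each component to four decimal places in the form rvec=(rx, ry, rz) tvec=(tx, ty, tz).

Intrinsics K: fx=640.3, fy=834.5, cx=314.6, cy=226.9
Marker side s = 0.088 m; corners in marker frame (Z=0):
  M0 = (-0.0440, +0.0440, 0)
  M1 = (+0.0440, +0.0440, 0)
  M2 = (+0.0440, -0.0440, 0)
  M3 = (-0.0440, -0.0440, 0)
Detected image corners:
  c0 = (326.039051, 302.449409) px
  c1 = (393.087930, 283.310451) px
  c2 = (375.506144, 185.443759) px
  c3 = (309.993125, 209.541979) px
Planar DLT: solve 8×8 A·h = b for H (H[2,2]=1):
  H  [+537.14821 +153.15931 +350.21992]
  H  [-396.61769 +1056.87836 +245.25383]
  H  [-0.61512 -0.10728 +1.00000]
B = K⁻¹H; ‖b₁‖=1.332451, ‖b₂‖=1.332451; λ = 2/(‖b₁‖+‖b₂‖) = 0.750497, sign → tz>0 ⇒ λ=+0.750497
r₁ = λ·B[:,0] = (+0.85641,-0.23117,-0.46164); r₂ = λ·B[:,1] = (+0.21908,+0.97238,-0.08051)
r₃ = r₁×r₂ = (+0.46751,-0.03218,+0.88340); SVD([r₁ r₂ r₃]) → R = UVᵀ:
  R  [+0.85641 +0.21908 +0.46751]
  R  [-0.23117 +0.97238 -0.03218]
  R  [-0.46164 -0.08051 +0.88340]
t = (+0.04175, +0.01651, +0.75050) m
tr R = 2.712197; θ = arccos((tr R − 1)/2) = 0.543123 rad = 31.119°
axis k = ((R−Rᵀ)₃₂, (R−Rᵀ)₁₃, (R−Rᵀ)₂₁) / (2 sinθ) = (-0.046754, +0.898925, -0.435601)
rvec = θ·k = (-0.025393, +0.488227, -0.236585)

rvec=(-0.0254, 0.4882, -0.2366) tvec=(0.0418, 0.0165, 0.7505)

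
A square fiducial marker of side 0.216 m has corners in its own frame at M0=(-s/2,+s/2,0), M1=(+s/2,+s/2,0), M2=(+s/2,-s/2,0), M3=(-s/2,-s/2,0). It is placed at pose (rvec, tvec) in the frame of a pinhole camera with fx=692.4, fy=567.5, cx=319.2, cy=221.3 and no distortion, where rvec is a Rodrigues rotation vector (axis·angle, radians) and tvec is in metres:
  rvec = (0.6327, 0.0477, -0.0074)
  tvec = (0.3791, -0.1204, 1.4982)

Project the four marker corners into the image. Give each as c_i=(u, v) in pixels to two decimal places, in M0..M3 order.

Intrinsics K: fx=692.4, fy=567.5, cx=319.2, cy=221.3
Marker side s = 0.216 m; corners in marker frame (Z=0):
  M0 = (-0.1080, +0.1080, 0)
  M1 = (+0.1080, +0.1080, 0)
  M2 = (+0.1080, -0.1080, 0)
  M3 = (-0.1080, -0.1080, 0)
rvec = (0.6327, 0.0477, -0.0074), |rvec| = θ = 0.63454 rad = 36.356°
Rodrigues: sinθ=0.59281, 1−cosθ=0.19465; R = I + sinθ·[k]× + (1−cosθ)·[k]×²:
    [+0.99887 +0.02150 +0.04230]
    [+0.00768 +0.80645 -0.59126]
    [-0.04683 +0.59092 +0.80537]
t = (0.3791, -0.1204, 1.4982) m
M0: Pc = R·M0+t = (+0.27354, -0.03413, +1.56708); u = 692.4·(+0.27354)/1.56708 + 319.2 = 440.0632, v = 567.5·(-0.03413)/1.56708 + 221.3 = 208.9391
M1: Pc = R·M1+t = (+0.48930, -0.03247, +1.55696); u = 692.4·(+0.48930)/1.55696 + 319.2 = 536.7980, v = 567.5·(-0.03247)/1.55696 + 221.3 = 209.4632
M2: Pc = R·M2+t = (+0.48466, -0.20667, +1.42932); u = 692.4·(+0.48466)/1.42932 + 319.2 = 553.9794, v = 567.5·(-0.20667)/1.42932 + 221.3 = 139.2448
M3: Pc = R·M3+t = (+0.26890, -0.20833, +1.43944); u = 692.4·(+0.26890)/1.43944 + 319.2 = 448.5462, v = 567.5·(-0.20833)/1.43944 + 221.3 = 139.1676

c0=(440.06, 208.94) c1=(536.80, 209.46) c2=(553.98, 139.24) c3=(448.55, 139.17)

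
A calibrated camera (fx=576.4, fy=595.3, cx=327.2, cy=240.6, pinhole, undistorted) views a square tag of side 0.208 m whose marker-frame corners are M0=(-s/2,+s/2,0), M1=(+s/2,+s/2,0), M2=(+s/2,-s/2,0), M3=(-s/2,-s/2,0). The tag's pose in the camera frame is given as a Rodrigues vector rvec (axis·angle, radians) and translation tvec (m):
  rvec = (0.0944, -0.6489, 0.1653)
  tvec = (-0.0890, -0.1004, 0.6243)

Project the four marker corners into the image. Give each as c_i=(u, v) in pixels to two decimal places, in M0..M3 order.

Intrinsics K: fx=576.4, fy=595.3, cx=327.2, cy=240.6
Marker side s = 0.208 m; corners in marker frame (Z=0):
  M0 = (-0.1040, +0.1040, 0)
  M1 = (+0.1040, +0.1040, 0)
  M2 = (+0.1040, -0.1040, 0)
  M3 = (-0.1040, -0.1040, 0)
rvec = (0.0944, -0.6489, 0.1653), |rvec| = θ = 0.67624 rad = 38.746°
Rodrigues: sinθ=0.62587, 1−cosθ=0.22007; R = I + sinθ·[k]× + (1−cosθ)·[k]×²:
    [+0.78422 -0.18246 -0.59305]
    [+0.12351 +0.98256 -0.13899]
    [+0.60807 +0.03575 +0.79308]
t = (-0.0890, -0.1004, 0.6243) m
M0: Pc = R·M0+t = (-0.18953, -0.01106, +0.56478); u = 576.4·(-0.18953)/0.56478 + 327.2 = 133.7651, v = 595.3·(-0.01106)/0.56478 + 240.6 = 228.9441
M1: Pc = R·M1+t = (-0.02642, +0.01463, +0.69126); u = 576.4·(-0.02642)/0.69126 + 327.2 = 305.1717, v = 595.3·(+0.01463)/0.69126 + 240.6 = 253.2002
M2: Pc = R·M2+t = (+0.01153, -0.18974, +0.68382); u = 576.4·(+0.01153)/0.68382 + 327.2 = 336.9229, v = 595.3·(-0.18974)/0.68382 + 240.6 = 75.4206
M3: Pc = R·M3+t = (-0.15158, -0.21543, +0.55734); u = 576.4·(-0.15158)/0.55734 + 327.2 = 170.4347, v = 595.3·(-0.21543)/0.55734 + 240.6 = 10.4970

c0=(133.77, 228.94) c1=(305.17, 253.20) c2=(336.92, 75.42) c3=(170.43, 10.50)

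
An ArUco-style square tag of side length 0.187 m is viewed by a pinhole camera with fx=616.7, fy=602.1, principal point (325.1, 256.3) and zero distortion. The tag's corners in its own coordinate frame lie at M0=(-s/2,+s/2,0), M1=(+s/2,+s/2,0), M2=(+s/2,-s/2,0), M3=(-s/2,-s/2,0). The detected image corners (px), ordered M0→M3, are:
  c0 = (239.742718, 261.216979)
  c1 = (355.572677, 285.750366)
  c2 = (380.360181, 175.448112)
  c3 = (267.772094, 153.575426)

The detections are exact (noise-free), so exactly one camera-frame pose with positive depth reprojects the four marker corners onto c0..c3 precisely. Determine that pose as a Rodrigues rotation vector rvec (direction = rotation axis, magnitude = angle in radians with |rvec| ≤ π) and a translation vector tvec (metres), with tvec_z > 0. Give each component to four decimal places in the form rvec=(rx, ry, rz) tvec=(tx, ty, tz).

Intrinsics K: fx=616.7, fy=602.1, cx=325.1, cy=256.3
Marker side s = 0.187 m; corners in marker frame (Z=0):
  M0 = (-0.0935, +0.0935, 0)
  M1 = (+0.0935, +0.0935, 0)
  M2 = (+0.0935, -0.0935, 0)
  M3 = (-0.0935, -0.0935, 0)
Detected image corners:
  c0 = (239.742718, 261.216979) px
  c1 = (355.572677, 285.750366) px
  c2 = (380.360181, 175.448112) px
  c3 = (267.772094, 153.575426) px
Planar DLT: solve 8×8 A·h = b for H (H[2,2]=1):
  H  [+581.49445 -195.21510 +310.57609]
  H  [+103.45858 +544.69100 +218.01254]
  H  [-0.09364 -0.17345 +1.00000]
B = K⁻¹H; ‖b₁‖=1.018916, ‖b₂‖=1.018916; λ = 2/(‖b₁‖+‖b₂‖) = 0.981435, sign → tz>0 ⇒ λ=+0.981435
r₁ = λ·B[:,0] = (+0.97385,+0.20776,-0.09190); r₂ = λ·B[:,1] = (-0.22094,+0.96032,-0.17023)
r₃ = r₁×r₂ = (+0.05289,+0.18608,+0.98111); SVD([r₁ r₂ r₃]) → R = UVᵀ:
  R  [+0.97385 -0.22094 +0.05289]
  R  [+0.20776 +0.96032 +0.18608]
  R  [-0.09190 -0.17023 +0.98111]
t = (-0.02311, -0.06241, +0.98143) m
tr R = 2.915282; θ = arccos((tr R − 1)/2) = 0.292101 rad = 16.736°
axis k = ((R−Rᵀ)₃₂, (R−Rᵀ)₁₃, (R−Rᵀ)₂₁) / (2 sinθ) = (-0.618660, +0.251396, +0.744352)
rvec = θ·k = (-0.180711, +0.073433, +0.217426)

rvec=(-0.1807, 0.0734, 0.2174) tvec=(-0.0231, -0.0624, 0.9814)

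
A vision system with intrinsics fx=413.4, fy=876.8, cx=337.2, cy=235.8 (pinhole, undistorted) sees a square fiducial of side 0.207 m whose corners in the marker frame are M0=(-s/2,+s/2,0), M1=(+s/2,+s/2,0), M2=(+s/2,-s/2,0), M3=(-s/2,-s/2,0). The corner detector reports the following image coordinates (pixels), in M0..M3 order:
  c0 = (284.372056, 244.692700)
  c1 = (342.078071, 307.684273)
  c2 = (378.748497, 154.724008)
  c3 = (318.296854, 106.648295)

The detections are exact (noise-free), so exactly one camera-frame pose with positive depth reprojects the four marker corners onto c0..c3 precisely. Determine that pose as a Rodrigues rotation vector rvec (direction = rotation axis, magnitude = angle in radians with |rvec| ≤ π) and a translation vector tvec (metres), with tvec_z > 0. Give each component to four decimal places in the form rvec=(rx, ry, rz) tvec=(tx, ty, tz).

rvec=(-0.1922, 0.5269, 0.4433) tvec=(-0.0205, -0.0432, 1.1077)

Intrinsics K: fx=413.4, fy=876.8, cx=337.2, cy=235.8
Marker side s = 0.207 m; corners in marker frame (Z=0):
  M0 = (-0.1035, +0.1035, 0)
  M1 = (+0.1035, +0.1035, 0)
  M2 = (+0.1035, -0.1035, 0)
  M3 = (-0.1035, -0.1035, 0)
Detected image corners:
  c0 = (284.372056, 244.692700) px
  c1 = (342.078071, 307.684273) px
  c2 = (378.748497, 154.724008) px
  c3 = (318.296854, 106.648295) px
Planar DLT: solve 8×8 A·h = b for H (H[2,2]=1):
  H  [+128.92530 -189.42519 +329.53377]
  H  [+171.82592 +689.32229 +201.64022]
  H  [-0.47305 -0.05812 +1.00000]
B = K⁻¹H; ‖b₁‖=0.902795, ‖b₂‖=0.902795; λ = 2/(‖b₁‖+‖b₂‖) = 1.107671, sign → tz>0 ⇒ λ=+1.107671
r₁ = λ·B[:,0] = (+0.77284,+0.35799,-0.52398); r₂ = λ·B[:,1] = (-0.45504,+0.88814,-0.06438)
r₃ = r₁×r₂ = (+0.44232,+0.28819,+0.84929); SVD([r₁ r₂ r₃]) → R = UVᵀ:
  R  [+0.77284 -0.45504 +0.44232]
  R  [+0.35799 +0.88814 +0.28819]
  R  [-0.52398 -0.06438 +0.84929]
t = (-0.02054, -0.04315, +1.10767) m
tr R = 2.510278; θ = arccos((tr R − 1)/2) = 0.714930 rad = 40.962°
axis k = ((R−Rᵀ)₃₂, (R−Rᵀ)₁₃, (R−Rᵀ)₂₁) / (2 sinθ) = (-0.268900, +0.737004, +0.620095)
rvec = θ·k = (-0.192244, +0.526906, +0.443324)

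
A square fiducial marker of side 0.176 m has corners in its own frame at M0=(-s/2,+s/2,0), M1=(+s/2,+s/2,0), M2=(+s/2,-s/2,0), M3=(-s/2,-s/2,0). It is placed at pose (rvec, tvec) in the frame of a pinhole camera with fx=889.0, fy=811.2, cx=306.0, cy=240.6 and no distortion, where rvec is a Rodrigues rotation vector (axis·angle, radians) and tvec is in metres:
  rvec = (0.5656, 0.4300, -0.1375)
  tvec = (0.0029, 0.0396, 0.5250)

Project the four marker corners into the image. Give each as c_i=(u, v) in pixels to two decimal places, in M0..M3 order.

Intrinsics K: fx=889.0, fy=811.2, cx=306.0, cy=240.6
Marker side s = 0.176 m; corners in marker frame (Z=0):
  M0 = (-0.0880, +0.0880, 0)
  M1 = (+0.0880, +0.0880, 0)
  M2 = (+0.0880, -0.0880, 0)
  M3 = (-0.0880, -0.0880, 0)
rvec = (0.5656, 0.4300, -0.1375), |rvec| = θ = 0.72368 rad = 41.464°
Rodrigues: sinθ=0.66215, 1−cosθ=0.25062; R = I + sinθ·[k]× + (1−cosθ)·[k]×²:
    [+0.90247 +0.24220 +0.35622]
    [-0.00942 +0.83786 -0.54580]
    [-0.43066 +0.48921 +0.75842]
t = (0.0029, 0.0396, 0.5250) m
M0: Pc = R·M0+t = (-0.05520, +0.11416, +0.60595); u = 889.0·(-0.05520)/0.60595 + 306.0 = 225.0094, v = 811.2·(+0.11416)/0.60595 + 240.6 = 393.4301
M1: Pc = R·M1+t = (+0.10363, +0.11250, +0.53015); u = 889.0·(+0.10363)/0.53015 + 306.0 = 479.7753, v = 811.2·(+0.11250)/0.53015 + 240.6 = 412.7432
M2: Pc = R·M2+t = (+0.06100, -0.03496, +0.44405); u = 889.0·(+0.06100)/0.44405 + 306.0 = 428.1307, v = 811.2·(-0.03496)/0.44405 + 240.6 = 176.7333
M3: Pc = R·M3+t = (-0.09783, -0.03330, +0.51985); u = 889.0·(-0.09783)/0.51985 + 306.0 = 138.6982, v = 811.2·(-0.03330)/0.51985 + 240.6 = 188.6324

c0=(225.01, 393.43) c1=(479.78, 412.74) c2=(428.13, 176.73) c3=(138.70, 188.63)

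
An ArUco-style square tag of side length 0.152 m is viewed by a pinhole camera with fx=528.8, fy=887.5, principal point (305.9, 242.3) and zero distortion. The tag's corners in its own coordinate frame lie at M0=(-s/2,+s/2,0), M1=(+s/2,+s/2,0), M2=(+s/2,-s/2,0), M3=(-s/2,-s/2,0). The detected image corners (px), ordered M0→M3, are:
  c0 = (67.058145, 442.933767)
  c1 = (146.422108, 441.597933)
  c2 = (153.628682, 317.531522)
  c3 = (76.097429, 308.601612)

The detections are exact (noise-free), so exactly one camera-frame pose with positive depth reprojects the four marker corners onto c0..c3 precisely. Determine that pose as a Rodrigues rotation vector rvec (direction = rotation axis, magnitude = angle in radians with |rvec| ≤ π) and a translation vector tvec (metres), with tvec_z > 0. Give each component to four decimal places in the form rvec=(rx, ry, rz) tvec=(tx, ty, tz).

rvec=(-0.0817, -0.5939, 0.0968) tvec=(-0.3858, 0.1603, 1.0543)

Intrinsics K: fx=528.8, fy=887.5, cx=305.9, cy=242.3
Marker side s = 0.152 m; corners in marker frame (Z=0):
  M0 = (-0.0760, +0.0760, 0)
  M1 = (+0.0760, +0.0760, 0)
  M2 = (+0.0760, -0.0760, 0)
  M3 = (-0.0760, -0.0760, 0)
Detected image corners:
  c0 = (67.058145, 442.933767) px
  c1 = (146.422108, 441.597933) px
  c2 = (153.628682, 317.531522) px
  c3 = (76.097429, 308.601612) px
Planar DLT: solve 8×8 A·h = b for H (H[2,2]=1):
  H  [+574.30101 -64.19864 +112.39923]
  H  [+223.75878 +811.15567 +377.25469]
  H  [+0.52566 -0.09927 +1.00000]
B = K⁻¹H; ‖b₁‖=0.948462, ‖b₂‖=0.948462; λ = 2/(‖b₁‖+‖b₂‖) = 1.054339, sign → tz>0 ⇒ λ=+1.054339
r₁ = λ·B[:,0] = (+0.82445,+0.11451,+0.55422); r₂ = λ·B[:,1] = (-0.06746,+0.99222,-0.10466)
r₃ = r₁×r₂ = (-0.56189,+0.04890,+0.82576); SVD([r₁ r₂ r₃]) → R = UVᵀ:
  R  [+0.82445 -0.06746 -0.56189]
  R  [+0.11451 +0.99222 +0.04890]
  R  [+0.55422 -0.10466 +0.82576]
t = (-0.38581, +0.16032, +1.05434) m
tr R = 2.642434; θ = arccos((tr R − 1)/2) = 0.607256 rad = 34.793°
axis k = ((R−Rᵀ)₃₂, (R−Rᵀ)₁₃, (R−Rᵀ)₂₁) / (2 sinθ) = (-0.134563, -0.977992, +0.159449)
rvec = θ·k = (-0.081714, -0.593892, +0.096826)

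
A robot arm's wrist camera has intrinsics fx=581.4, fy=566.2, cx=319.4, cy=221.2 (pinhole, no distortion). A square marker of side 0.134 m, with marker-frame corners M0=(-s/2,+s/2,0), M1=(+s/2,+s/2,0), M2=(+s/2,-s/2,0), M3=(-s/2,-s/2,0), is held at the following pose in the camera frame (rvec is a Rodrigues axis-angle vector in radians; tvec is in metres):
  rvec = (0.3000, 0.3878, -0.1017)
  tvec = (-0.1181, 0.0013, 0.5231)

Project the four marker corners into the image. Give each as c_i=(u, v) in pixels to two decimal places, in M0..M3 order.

Intrinsics K: fx=581.4, fy=566.2, cx=319.4, cy=221.2
Marker side s = 0.134 m; corners in marker frame (Z=0):
  M0 = (-0.0670, +0.0670, 0)
  M1 = (+0.0670, +0.0670, 0)
  M2 = (+0.0670, -0.0670, 0)
  M3 = (-0.0670, -0.0670, 0)
rvec = (0.3000, 0.3878, -0.1017), |rvec| = θ = 0.50073 rad = 28.690°
Rodrigues: sinθ=0.48007, 1−cosθ=0.12277; R = I + sinθ·[k]× + (1−cosθ)·[k]×²:
    [+0.92130 +0.15447 +0.35686]
    [-0.04054 +0.95087 -0.30693]
    [-0.38674 +0.26831 +0.88230]
t = (-0.1181, 0.0013, 0.5231) m
M0: Pc = R·M0+t = (-0.16948, +0.06772, +0.56699); u = 581.4·(-0.16948)/0.56699 + 319.4 = 145.6144, v = 566.2·(+0.06772)/0.56699 + 221.2 = 288.8301
M1: Pc = R·M1+t = (-0.04602, +0.06229, +0.51517); u = 581.4·(-0.04602)/0.51517 + 319.4 = 267.4592, v = 566.2·(+0.06229)/0.51517 + 221.2 = 289.6630
M2: Pc = R·M2+t = (-0.06672, -0.06512, +0.47921); u = 581.4·(-0.06672)/0.47921 + 319.4 = 238.4498, v = 566.2·(-0.06512)/0.47921 + 221.2 = 144.2542
M3: Pc = R·M3+t = (-0.19018, -0.05969, +0.53103); u = 581.4·(-0.19018)/0.53103 + 319.4 = 111.1865, v = 566.2·(-0.05969)/0.53103 + 221.2 = 157.5551

c0=(145.61, 288.83) c1=(267.46, 289.66) c2=(238.45, 144.25) c3=(111.19, 157.56)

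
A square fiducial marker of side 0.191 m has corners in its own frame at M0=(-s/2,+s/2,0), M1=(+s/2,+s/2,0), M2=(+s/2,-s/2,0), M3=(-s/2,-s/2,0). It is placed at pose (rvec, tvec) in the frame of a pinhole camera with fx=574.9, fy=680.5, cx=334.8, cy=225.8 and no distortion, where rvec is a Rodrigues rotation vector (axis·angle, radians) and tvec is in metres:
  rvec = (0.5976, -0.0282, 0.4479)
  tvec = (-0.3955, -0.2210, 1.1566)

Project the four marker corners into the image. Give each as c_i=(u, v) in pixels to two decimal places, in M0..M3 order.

c0=(83.56, 117.99) c1=(170.76, 163.02) c2=(196.45, 72.10) c3=(101.73, 20.38)

Intrinsics K: fx=574.9, fy=680.5, cx=334.8, cy=225.8
Marker side s = 0.191 m; corners in marker frame (Z=0):
  M0 = (-0.0955, +0.0955, 0)
  M1 = (+0.0955, +0.0955, 0)
  M2 = (+0.0955, -0.0955, 0)
  M3 = (-0.0955, -0.0955, 0)
rvec = (0.5976, -0.0282, 0.4479), |rvec| = θ = 0.74735 rad = 42.820°
Rodrigues: sinθ=0.67970, 1−cosθ=0.26651; R = I + sinθ·[k]× + (1−cosθ)·[k]×²:
    [+0.90390 -0.41540 +0.10207]
    [+0.39931 +0.73387 -0.54953]
    [+0.15337 +0.53748 +0.82922]
t = (-0.3955, -0.2210, 1.1566) m
M0: Pc = R·M0+t = (-0.52149, -0.18905, +1.19328); u = 574.9·(-0.52149)/1.19328 + 334.8 = 83.5553, v = 680.5·(-0.18905)/1.19328 + 225.8 = 117.9895
M1: Pc = R·M1+t = (-0.34885, -0.11278, +1.22258); u = 574.9·(-0.34885)/1.22258 + 334.8 = 170.7587, v = 680.5·(-0.11278)/1.22258 + 225.8 = 163.0248
M2: Pc = R·M2+t = (-0.26951, -0.25295, +1.11992); u = 574.9·(-0.26951)/1.11992 + 334.8 = 196.4506, v = 680.5·(-0.25295)/1.11992 + 225.8 = 72.0988
M3: Pc = R·M3+t = (-0.44215, -0.32922, +1.09062); u = 574.9·(-0.44215)/1.09062 + 334.8 = 101.7289, v = 680.5·(-0.32922)/1.09062 + 225.8 = 20.3823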